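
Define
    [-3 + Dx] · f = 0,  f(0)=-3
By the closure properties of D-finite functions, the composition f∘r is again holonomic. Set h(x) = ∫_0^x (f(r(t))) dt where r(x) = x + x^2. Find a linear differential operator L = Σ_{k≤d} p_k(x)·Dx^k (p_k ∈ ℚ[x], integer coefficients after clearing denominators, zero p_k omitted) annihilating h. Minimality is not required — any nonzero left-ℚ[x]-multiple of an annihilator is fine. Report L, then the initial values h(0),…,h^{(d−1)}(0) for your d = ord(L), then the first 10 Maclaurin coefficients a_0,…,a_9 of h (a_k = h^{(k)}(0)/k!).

L = (-3 - 6·x)·Dx + Dx^2  (order 2).
h: a_k = 0, -3, -9/2, -15/2, -81/8, -513/40, -1161/80, -8613/560, -13527/896, -62739/4480, …
ICs: h(0) = 0, h′(0) = -3.

f: a_k = -3, -9, -27/2, -27/2, -81/8, -243/40, -243/80, -729/560, -2187/4480, -729/4480, …
f∘r: x↦r, Dx↦Dx/r' in L_f ⇒ L₀.
Integrate: L := L₀·Dx.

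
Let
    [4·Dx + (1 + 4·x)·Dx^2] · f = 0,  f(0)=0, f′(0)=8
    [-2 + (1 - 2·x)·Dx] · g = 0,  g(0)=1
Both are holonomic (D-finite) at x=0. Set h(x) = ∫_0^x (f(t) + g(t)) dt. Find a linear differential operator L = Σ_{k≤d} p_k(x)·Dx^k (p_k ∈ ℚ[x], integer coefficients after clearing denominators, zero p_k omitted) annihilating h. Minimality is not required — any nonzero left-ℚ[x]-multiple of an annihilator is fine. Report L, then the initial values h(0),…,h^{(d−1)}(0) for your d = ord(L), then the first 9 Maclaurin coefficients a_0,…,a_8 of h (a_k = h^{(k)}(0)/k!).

L = (-28 - 16·x)·Dx^2 + (1 - 40·x - 32·x^2)·Dx^3 + (1 + 3·x - 6·x^2 - 8·x^3)·Dx^4  (order 4).
h: a_k = 0, 1, 5, -4, 38/3, -112/5, 368/5, -3904/21, 4208/7, …
ICs: h(0) = 0, h′(0) = 1, h′′(0) = 10, h′′′(0) = -24.

f: a_k = 0, 8, -16, 128/3, -128, 2048/5, -4096/3, 32768/7, -16384, …
g: a_k = 1, 2, 4, 8, 16, 32, 64, 128, 256, …
Weyl lclm of L_f,L_g ⇒ L₀ (ord ≤ 3).
h=∫₀ˣh₀: take L = L₀·Dx.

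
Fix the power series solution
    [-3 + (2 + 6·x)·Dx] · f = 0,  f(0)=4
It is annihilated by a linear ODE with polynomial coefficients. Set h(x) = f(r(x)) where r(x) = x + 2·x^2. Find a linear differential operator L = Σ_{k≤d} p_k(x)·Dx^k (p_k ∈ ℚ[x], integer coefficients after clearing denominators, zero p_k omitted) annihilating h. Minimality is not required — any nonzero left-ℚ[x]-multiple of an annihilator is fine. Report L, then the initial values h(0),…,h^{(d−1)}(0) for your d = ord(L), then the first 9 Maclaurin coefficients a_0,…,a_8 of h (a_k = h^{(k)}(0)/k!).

L = (-3 - 12·x) + (2 + 6·x + 12·x^2)·Dx  (order 1).
h: a_k = 4, 6, 15/2, -45/4, 315/32, 405/64, -11205/256, 41715/512, -282285/8192, …
ICs: h(0) = 4.

f: a_k = 4, 6, -9/2, 27/4, -405/32, 1701/64, -15309/256, 72171/512, -2814669/8192, …
h₀=f(r): pull back L_f along r ⇒ L₀.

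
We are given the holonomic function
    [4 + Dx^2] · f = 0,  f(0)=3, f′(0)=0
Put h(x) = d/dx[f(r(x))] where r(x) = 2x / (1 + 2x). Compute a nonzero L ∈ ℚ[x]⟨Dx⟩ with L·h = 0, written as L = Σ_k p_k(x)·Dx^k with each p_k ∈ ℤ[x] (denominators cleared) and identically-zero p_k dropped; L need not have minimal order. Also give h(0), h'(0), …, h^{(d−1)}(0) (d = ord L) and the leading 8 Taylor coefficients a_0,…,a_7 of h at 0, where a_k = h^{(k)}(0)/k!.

L = (40 + 96·x + 96·x^2) + (12 + 72·x + 144·x^2 + 96·x^3)·Dx + (1 + 8·x + 24·x^2 + 32·x^3 + 16·x^4)·Dx^2  (order 2).
h: a_k = 0, -48, 288, -1024, 2560, -19712/5, -10752/5, 4820992/105, …
ICs: h(0) = 0, h′(0) = -48.

f: a_k = 3, 0, -6, 0, 2, 0, -4/15, 0, …
L₀ from L_f via x↦r, Dx↦r'^{-1}Dx.
h₀' ⇒ L via d/dx closure of L₀.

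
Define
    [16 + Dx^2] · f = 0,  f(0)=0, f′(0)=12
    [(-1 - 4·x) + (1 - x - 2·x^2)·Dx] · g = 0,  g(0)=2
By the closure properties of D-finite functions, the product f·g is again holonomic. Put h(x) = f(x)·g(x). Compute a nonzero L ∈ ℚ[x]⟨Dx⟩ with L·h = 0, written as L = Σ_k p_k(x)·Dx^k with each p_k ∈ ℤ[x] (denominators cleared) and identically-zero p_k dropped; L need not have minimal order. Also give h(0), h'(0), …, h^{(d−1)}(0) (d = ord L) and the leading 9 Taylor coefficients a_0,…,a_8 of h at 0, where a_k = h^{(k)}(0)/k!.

f: a_k = 0, 12, 0, -32, 0, 128/5, 0, -1024/105, 0, …
g: a_k = 2, 2, 6, 10, 22, 42, 86, 170, 342, …
L₀ := L_f ⊗_s L_g (sym. prod.), ord ≤ 2.
L = (-12 + 16·x + 32·x^2) + (2 + 8·x)·Dx + (-1 + x + 2·x^2)·Dx^2  (order 2).
h: a_k = 0, 24, 24, 8, 56, 616/5, 1176/5, 9704/21, 97912/105, …
ICs: h(0) = 0, h′(0) = 24.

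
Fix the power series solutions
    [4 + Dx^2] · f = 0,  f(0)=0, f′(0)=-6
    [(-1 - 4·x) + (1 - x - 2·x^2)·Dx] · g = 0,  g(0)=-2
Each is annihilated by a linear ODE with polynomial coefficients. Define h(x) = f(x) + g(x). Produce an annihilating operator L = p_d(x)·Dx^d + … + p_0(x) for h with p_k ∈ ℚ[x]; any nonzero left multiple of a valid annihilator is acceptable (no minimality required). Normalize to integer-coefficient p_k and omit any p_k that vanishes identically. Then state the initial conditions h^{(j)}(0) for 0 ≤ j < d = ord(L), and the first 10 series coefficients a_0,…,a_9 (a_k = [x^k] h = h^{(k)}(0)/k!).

f: a_k = 0, -6, 0, 4, 0, -4/5, 0, 8/105, 0, -4/945, …
g: a_k = -2, -2, -6, -10, -22, -42, -86, -170, -342, -682, …
f+g: L₀ = lclm(L_f,L_g), ord ≤ 2+1.
L = (-68 - 304·x - 200·x^2 - 320·x^3 - 160·x^4 - 128·x^5) + (20 - 12·x - 24·x^2 - 8·x^3 - 48·x^4 - 96·x^5 - 64·x^6)·Dx + (-17 - 76·x - 50·x^2 - 80·x^3 - 40·x^4 - 32·x^5)·Dx^2 + (5 - 3·x - 6·x^2 - 2·x^3 - 12·x^4 - 24·x^5 - 16·x^6)·Dx^3  (order 3).
h: a_k = -2, -8, -6, -6, -22, -214/5, -86, -17842/105, -342, -644494/945, …
ICs: h(0) = -2, h′(0) = -8, h′′(0) = -12.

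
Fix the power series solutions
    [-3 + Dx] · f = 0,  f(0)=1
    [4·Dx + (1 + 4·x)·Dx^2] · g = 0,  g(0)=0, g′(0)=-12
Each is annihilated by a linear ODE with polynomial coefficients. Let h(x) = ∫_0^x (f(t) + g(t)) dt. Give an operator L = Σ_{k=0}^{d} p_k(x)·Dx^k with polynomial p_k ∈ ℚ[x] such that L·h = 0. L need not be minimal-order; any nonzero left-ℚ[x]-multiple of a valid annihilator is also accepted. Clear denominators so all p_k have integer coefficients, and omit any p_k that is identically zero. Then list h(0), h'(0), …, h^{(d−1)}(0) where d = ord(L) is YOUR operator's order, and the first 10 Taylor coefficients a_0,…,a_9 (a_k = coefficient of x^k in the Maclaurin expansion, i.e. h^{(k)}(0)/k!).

L = (-132 - 144·x)·Dx^2 + (23 - 72·x - 144·x^2)·Dx^3 + (7 + 40·x + 48·x^2)·Dx^4  (order 4).
h: a_k = 0, 1, -9/2, 19/2, -119/8, 1563/40, -1633/16, 163921/560, -3931917/4480, 36700403/13440, …
ICs: h(0) = 0, h′(0) = 1, h′′(0) = -9, h′′′(0) = 57.

f: a_k = 1, 3, 9/2, 9/2, 27/8, 81/40, 81/80, 243/560, 729/4480, 243/4480, …
g: a_k = 0, -12, 24, -64, 192, -3072/5, 2048, -49152/7, 24576, -262144/3, …
Sum ⇒ L₀ = lclm(L_f,L_g) in ℚ(x)⟨Dx⟩.
∫: right-multiply L₀ by Dx.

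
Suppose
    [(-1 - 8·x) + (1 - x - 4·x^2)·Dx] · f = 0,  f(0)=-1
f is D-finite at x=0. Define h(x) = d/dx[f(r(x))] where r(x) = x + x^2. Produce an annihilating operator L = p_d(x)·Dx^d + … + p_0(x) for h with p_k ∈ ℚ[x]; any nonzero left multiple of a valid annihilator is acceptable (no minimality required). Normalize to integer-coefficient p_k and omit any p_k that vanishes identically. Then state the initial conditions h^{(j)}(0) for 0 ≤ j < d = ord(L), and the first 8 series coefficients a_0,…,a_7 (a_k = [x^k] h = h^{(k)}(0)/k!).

f: a_k = -1, -1, -5, -9, -29, -65, -181, -441, …
Change of var in L_f (x↦r) gives L₀.
Derive L from L₀ (diff closure).
L = (12 + 78·x + 246·x^2 + 656·x^3 + 1128·x^4 + 960·x^5 + 320·x^6) + (-1 - 9·x - 9·x^2 + 66·x^3 + 220·x^4 + 312·x^5 + 224·x^6 + 64·x^7)·Dx  (order 1).
h: a_k = -1, -12, -57, -244, -1040, -4134, -16051, -61168, …
ICs: h(0) = -1.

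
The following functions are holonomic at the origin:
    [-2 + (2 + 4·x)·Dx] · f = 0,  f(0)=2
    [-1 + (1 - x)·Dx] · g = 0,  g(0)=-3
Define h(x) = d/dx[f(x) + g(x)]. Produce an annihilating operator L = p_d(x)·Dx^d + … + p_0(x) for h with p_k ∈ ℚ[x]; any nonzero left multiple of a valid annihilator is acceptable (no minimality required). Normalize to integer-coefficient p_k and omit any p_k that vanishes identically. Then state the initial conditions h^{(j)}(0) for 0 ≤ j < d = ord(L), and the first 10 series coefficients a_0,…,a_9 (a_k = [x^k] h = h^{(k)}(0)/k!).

L = (-4 - 2·x) + (-1 - 10·x - 7·x^2)·Dx + (1 + 2·x - x^2 - 2·x^3)·Dx^2  (order 2).
h: a_k = -1, -8, -6, -17, -25/4, -135/4, 63/8, -621/8, 4707/64, -14075/64, …
ICs: h(0) = -1, h′(0) = -8.

f: a_k = 2, 2, -1, 1, -5/4, 7/4, -21/8, 33/8, -429/64, 715/64, …
g: a_k = -3, -3, -3, -3, -3, -3, -3, -3, -3, -3, …
f+g: L₀ = lclm(L_f,L_g), ord ≤ 1+1.
h=h₀': d/dx-closure on L₀ ⇒ L.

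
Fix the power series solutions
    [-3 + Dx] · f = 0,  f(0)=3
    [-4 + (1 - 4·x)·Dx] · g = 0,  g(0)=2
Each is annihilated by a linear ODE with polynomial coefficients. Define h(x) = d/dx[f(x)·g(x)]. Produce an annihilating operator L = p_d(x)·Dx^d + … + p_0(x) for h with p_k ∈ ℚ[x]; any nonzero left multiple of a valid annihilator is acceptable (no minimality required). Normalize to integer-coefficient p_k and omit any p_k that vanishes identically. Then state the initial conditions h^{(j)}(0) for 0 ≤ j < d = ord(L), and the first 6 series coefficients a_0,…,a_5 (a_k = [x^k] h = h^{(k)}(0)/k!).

L = (65 - 168·x + 144·x^2) + (-7 + 40·x - 48·x^2)·Dx  (order 1).
h: a_k = 42, 390, 2421, 12993, 260103/4, 6243201/20, …
ICs: h(0) = 42.

f: a_k = 3, 9, 27/2, 27/2, 81/8, 243/40, …
g: a_k = 2, 8, 32, 128, 512, 2048, …
h₀=f·g: eliminate ⇒ L₀, order ≤ 1·1.
Derive L from L₀ (diff closure).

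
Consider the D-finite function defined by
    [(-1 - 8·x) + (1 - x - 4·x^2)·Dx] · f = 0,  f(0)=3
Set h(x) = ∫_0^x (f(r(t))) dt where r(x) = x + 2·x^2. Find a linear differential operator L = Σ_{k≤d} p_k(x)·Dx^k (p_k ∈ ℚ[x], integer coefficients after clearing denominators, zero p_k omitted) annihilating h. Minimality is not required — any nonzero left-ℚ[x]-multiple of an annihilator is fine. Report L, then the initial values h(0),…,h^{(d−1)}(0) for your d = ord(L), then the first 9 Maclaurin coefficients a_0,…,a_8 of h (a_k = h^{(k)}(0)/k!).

L = (1 + 12·x + 48·x^2 + 64·x^3)·Dx + (-1 + x + 6·x^2 + 16·x^3 + 16·x^4)·Dx^2  (order 2).
h: a_k = 0, 3, 3/2, 7, 87/4, 309/5, 405/2, 4797/7, 18423/8, …
ICs: h(0) = 0, h′(0) = 3.

f: a_k = 3, 3, 15, 27, 87, 195, 543, 1323, 3495, …
L₀ from L_f via x↦r, Dx↦r'^{-1}Dx.
∫: right-multiply L₀ by Dx.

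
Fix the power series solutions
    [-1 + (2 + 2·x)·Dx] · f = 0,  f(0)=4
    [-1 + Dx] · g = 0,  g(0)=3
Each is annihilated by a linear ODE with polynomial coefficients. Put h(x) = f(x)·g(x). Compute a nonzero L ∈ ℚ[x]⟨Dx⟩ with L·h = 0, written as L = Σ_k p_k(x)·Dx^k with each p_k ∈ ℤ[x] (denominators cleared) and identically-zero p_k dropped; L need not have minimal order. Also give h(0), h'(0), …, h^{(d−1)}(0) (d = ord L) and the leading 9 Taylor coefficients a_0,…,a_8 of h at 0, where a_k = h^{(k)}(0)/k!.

L = (-3 - 2·x) + (2 + 2·x)·Dx  (order 1).
h: a_k = 12, 18, 21/2, 17/4, 33/32, 107/320, -89/3840, 1123/17920, -39551/860160, …
ICs: h(0) = 12.

f: a_k = 4, 2, -1/2, 1/4, -5/32, 7/64, -21/256, 33/512, -429/8192, …
g: a_k = 3, 3, 3/2, 1/2, 1/8, 1/40, 1/240, 1/1680, 1/13440, …
L₀ := L_f ⊗_s L_g (sym. prod.), ord ≤ 1.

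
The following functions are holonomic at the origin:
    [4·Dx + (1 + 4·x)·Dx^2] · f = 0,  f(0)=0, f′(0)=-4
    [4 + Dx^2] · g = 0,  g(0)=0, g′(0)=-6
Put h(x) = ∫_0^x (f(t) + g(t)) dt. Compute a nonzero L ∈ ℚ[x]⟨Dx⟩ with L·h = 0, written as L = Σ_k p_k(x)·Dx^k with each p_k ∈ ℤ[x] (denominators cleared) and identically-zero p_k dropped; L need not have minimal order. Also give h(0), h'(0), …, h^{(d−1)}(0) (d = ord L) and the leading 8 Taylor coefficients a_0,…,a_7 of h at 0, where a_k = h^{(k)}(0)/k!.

f: a_k = 0, -4, 8, -64/3, 64, -1024/5, 2048/3, -16384/7, …
g: a_k = 0, -6, 0, 4, 0, -4/5, 0, 8/105, …
L₀ := lclm(L_f,L_g); ord L₀ ≤ 2+2.
Integrate: L := L₀·Dx.
L = (400 + 128·x + 256·x^2)·Dx^2 + (36 + 176·x + 192·x^2 + 256·x^3)·Dx^3 + (100 + 32·x + 64·x^2)·Dx^4 + (9 + 44·x + 48·x^2 + 64·x^3)·Dx^5  (order 5).
h: a_k = 0, 0, -5, 8/3, -13/3, 64/5, -514/15, 2048/21, …
ICs: h(0) = 0, h′(0) = 0, h′′(0) = -10, h′′′(0) = 16, h′′′′(0) = -104.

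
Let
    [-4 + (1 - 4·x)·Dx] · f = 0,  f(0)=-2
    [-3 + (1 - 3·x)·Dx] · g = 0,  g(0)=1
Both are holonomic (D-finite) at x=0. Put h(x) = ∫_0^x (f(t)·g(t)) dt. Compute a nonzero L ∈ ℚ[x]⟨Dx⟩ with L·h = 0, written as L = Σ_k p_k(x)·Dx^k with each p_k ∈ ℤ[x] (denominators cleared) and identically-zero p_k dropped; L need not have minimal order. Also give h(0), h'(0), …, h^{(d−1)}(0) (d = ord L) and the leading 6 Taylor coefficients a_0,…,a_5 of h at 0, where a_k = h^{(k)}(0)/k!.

f: a_k = -2, -8, -32, -128, -512, -2048, …
g: a_k = 1, 3, 9, 27, 81, 243, …
Product ⇒ symmetric product L₀, ord ≤ 1.
h=∫₀ˣh₀: take L = L₀·Dx.
L = (-7 + 24·x)·Dx + (1 - 7·x + 12·x^2)·Dx^2  (order 2).
h: a_k = 0, -2, -7, -74/3, -175/2, -1562/5, …
ICs: h(0) = 0, h′(0) = -2.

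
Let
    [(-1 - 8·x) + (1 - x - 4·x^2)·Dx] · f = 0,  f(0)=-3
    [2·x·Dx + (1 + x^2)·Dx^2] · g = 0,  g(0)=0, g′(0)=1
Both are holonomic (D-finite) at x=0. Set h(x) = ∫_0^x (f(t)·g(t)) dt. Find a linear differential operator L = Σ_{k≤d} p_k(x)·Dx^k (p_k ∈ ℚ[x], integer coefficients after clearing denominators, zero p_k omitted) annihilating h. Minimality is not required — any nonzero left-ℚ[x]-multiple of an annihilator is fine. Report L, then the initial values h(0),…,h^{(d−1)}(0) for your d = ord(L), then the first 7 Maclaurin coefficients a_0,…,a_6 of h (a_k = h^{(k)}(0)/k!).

f: a_k = -3, -3, -15, -27, -87, -195, -543, …
g: a_k = 0, 1, 0, -1/3, 0, 1/5, 0, …
L₀ := L_f ⊗_s L_g (sym. prod.), ord ≤ 2.
h=∫h₀ ⇒ L = L₀·Dx.
L = (8 + 2·x + 24·x^2)·Dx + (2 + 14·x + 4·x^2 + 24·x^3)·Dx^2 + (-1 + x + 3·x^2 + x^3 + 4·x^4)·Dx^3  (order 3).
h: a_k = 0, 0, -3/2, -1, -7/2, -26/5, -413/30, …
ICs: h(0) = 0, h′(0) = 0, h′′(0) = -3.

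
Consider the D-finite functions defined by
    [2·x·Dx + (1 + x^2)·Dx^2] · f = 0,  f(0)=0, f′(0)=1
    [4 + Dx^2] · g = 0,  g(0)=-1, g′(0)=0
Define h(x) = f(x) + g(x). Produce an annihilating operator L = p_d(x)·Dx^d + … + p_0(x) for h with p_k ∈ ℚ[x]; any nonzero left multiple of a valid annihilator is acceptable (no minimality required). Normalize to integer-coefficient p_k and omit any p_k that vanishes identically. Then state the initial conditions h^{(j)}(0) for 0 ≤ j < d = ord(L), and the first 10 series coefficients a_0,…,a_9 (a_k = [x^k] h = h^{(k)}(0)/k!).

f: a_k = 0, 1, 0, -1/3, 0, 1/5, 0, -1/7, 0, 1/9, …
g: a_k = -1, 0, 2, 0, -2/3, 0, 4/45, 0, -2/315, 0, …
h₀=f+g: left-lcm gives L₀, ord ≤ 4.
L = (-32·x + 80·x^3 + 16·x^5)·Dx + (4 + 32·x^2 + 36·x^4 + 8·x^6)·Dx^2 + (-8·x + 20·x^3 + 4·x^5)·Dx^3 + (1 + 8·x^2 + 9·x^4 + 2·x^6)·Dx^4  (order 4).
h: a_k = -1, 1, 2, -1/3, -2/3, 1/5, 4/45, -1/7, -2/315, 1/9, …
ICs: h(0) = -1, h′(0) = 1, h′′(0) = 4, h′′′(0) = -2.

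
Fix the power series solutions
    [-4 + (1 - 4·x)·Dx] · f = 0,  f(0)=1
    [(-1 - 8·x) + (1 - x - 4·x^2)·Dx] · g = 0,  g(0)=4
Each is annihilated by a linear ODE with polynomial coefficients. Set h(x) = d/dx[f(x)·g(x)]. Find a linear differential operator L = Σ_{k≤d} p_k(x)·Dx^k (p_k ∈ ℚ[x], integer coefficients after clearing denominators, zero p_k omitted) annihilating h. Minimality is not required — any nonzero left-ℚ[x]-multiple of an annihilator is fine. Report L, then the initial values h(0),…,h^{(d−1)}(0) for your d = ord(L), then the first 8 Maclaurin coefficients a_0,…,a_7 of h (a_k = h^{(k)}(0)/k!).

f: a_k = 1, 4, 16, 64, 256, 1024, 4096, 16384, …
g: a_k = 4, 4, 20, 36, 116, 260, 724, 1764, …
h₀=f·g: eliminate ⇒ L₀, order ≤ 1·1.
Differentiate: ansatz ord ≤ ord L₀ ⇒ L.
L = (50 - 96·x - 480·x^2 + 3072·x^4) + (-5 + 25·x + 48·x^2 - 320·x^3 + 768·x^5)·Dx  (order 1).
h: a_k = 20, 200, 1308, 7440, 38500, 189144, 895020, 4128800, …
ICs: h(0) = 20.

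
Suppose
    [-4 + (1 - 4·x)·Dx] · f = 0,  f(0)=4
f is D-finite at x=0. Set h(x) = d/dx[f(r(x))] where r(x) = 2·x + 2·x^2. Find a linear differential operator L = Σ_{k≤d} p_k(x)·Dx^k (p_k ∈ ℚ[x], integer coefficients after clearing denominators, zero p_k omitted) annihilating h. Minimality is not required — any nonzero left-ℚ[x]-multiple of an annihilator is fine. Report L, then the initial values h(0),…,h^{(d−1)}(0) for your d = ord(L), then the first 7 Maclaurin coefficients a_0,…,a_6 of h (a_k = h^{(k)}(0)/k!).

f: a_k = 4, 16, 64, 256, 1024, 4096, 16384, …
Substitute x→r, Dx→(1/r')Dx; clear ⇒ L₀.
Differentiate: ansatz ord ≤ ord L₀ ⇒ L.
L = (18 + 48·x + 48·x^2) + (-1 + 6·x + 24·x^2 + 16·x^3)·Dx  (order 1).
h: a_k = 32, 576, 7680, 91136, 1013760, 10825728, 112394240, …
ICs: h(0) = 32.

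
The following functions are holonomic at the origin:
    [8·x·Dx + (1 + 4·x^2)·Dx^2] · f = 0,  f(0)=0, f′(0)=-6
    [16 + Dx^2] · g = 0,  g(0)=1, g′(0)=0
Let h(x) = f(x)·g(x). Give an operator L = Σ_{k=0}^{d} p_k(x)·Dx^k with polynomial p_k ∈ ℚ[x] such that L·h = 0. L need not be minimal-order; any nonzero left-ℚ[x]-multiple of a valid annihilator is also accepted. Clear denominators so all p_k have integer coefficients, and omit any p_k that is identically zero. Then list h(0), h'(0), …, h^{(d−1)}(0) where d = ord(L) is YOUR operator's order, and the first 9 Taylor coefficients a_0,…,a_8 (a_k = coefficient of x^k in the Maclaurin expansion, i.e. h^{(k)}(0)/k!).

L = (2560 + 29696·x^2 + 118784·x^4 + 262144·x^6 + 262144·x^8) + (1536·x + 14336·x^3 + 49152·x^5 + 65536·x^7)·Dx + (240 + 3008·x^2 + 13824·x^4 + 32768·x^6 + 32768·x^8)·Dx^2 + (96·x + 896·x^3 + 3072·x^5 + 4096·x^7)·Dx^3 + (5 + 72·x^2 + 400·x^4 + 1024·x^6 + 1024·x^8)·Dx^4  (order 4).
h: a_k = 0, -6, 0, 56, 0, -736/5, 0, 34432/105, 0, …
ICs: h(0) = 0, h′(0) = -6, h′′(0) = 0, h′′′(0) = 336.

f: a_k = 0, -6, 0, 8, 0, -96/5, 0, 384/7, 0, …
g: a_k = 1, 0, -8, 0, 32/3, 0, -256/45, 0, 512/315, …
h₀=f·g: eliminate ⇒ L₀, order ≤ 2·2.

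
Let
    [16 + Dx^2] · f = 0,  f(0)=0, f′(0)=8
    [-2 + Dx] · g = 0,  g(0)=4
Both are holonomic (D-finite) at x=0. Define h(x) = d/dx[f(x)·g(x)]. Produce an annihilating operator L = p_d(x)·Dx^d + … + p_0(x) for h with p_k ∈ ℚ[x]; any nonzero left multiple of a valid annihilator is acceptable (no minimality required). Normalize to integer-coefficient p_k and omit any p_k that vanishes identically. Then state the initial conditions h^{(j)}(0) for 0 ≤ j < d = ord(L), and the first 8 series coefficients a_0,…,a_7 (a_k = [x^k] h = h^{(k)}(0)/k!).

L = 20 - 4·Dx + Dx^2  (order 2).
h: a_k = 32, 128, -64, -512, -1216/3, 2816/15, 17792/45, 2048/15, …
ICs: h(0) = 32, h′(0) = 128.

f: a_k = 0, 8, 0, -64/3, 0, 256/15, 0, -2048/315, …
g: a_k = 4, 8, 8, 16/3, 8/3, 16/15, 16/45, 32/315, …
f·g: L₀ = L_f ⊗_s L_g, ord ≤ 2·1.
Derive L from L₀ (diff closure).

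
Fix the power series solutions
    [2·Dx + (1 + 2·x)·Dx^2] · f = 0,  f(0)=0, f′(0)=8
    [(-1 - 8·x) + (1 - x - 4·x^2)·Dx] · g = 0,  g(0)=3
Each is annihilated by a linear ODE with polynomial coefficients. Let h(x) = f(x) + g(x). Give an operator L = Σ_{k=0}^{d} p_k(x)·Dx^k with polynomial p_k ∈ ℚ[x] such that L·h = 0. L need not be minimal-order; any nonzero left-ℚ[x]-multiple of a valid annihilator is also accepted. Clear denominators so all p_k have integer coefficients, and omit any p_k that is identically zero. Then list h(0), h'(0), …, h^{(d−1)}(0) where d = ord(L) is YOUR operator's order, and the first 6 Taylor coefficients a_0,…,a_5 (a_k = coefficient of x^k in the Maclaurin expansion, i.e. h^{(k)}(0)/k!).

L = (-94 - 644·x - 1664·x^2 - 1920·x^3 - 1536·x^4)·Dx + (-23 - 324·x - 1448·x^2 - 3072·x^3 - 3904·x^4 - 2560·x^5)·Dx^2 + (6 + 35·x + 53·x^2 - 98·x^3 - 528·x^4 - 864·x^5 - 512·x^6)·Dx^3  (order 3).
h: a_k = 3, 11, 7, 113/3, 71, 1103/5, …
ICs: h(0) = 3, h′(0) = 11, h′′(0) = 14.

f: a_k = 0, 8, -8, 32/3, -16, 128/5, …
g: a_k = 3, 3, 15, 27, 87, 195, …
Sum ⇒ L₀ = lclm(L_f,L_g) in ℚ(x)⟨Dx⟩.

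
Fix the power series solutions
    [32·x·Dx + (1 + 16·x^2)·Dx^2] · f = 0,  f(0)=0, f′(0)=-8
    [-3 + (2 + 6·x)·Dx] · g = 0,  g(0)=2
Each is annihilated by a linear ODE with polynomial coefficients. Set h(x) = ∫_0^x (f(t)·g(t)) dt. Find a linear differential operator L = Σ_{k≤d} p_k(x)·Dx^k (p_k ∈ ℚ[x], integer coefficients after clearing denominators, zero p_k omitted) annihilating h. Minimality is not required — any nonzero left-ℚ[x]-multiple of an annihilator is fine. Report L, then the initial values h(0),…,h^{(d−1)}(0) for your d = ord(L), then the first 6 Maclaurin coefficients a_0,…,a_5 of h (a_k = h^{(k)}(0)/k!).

f: a_k = 0, -8, 0, 128/3, 0, -2048/5, …
g: a_k = 2, 3, -9/4, 27/8, -405/64, 1701/128, …
L₀ := L_f ⊗_s L_g (sym. prod.), ord ≤ 2.
Integrate: L := L₀·Dx.
L = (27 - 192·x - 144·x^2)·Dx + (-12 + 92·x + 576·x^2 + 576·x^3)·Dx^2 + (4 + 24·x + 100·x^2 + 384·x^3 + 576·x^4)·Dx^3  (order 3).
h: a_k = 0, 0, -8, -8, 155/6, 101/5, …
ICs: h(0) = 0, h′(0) = 0, h′′(0) = -16.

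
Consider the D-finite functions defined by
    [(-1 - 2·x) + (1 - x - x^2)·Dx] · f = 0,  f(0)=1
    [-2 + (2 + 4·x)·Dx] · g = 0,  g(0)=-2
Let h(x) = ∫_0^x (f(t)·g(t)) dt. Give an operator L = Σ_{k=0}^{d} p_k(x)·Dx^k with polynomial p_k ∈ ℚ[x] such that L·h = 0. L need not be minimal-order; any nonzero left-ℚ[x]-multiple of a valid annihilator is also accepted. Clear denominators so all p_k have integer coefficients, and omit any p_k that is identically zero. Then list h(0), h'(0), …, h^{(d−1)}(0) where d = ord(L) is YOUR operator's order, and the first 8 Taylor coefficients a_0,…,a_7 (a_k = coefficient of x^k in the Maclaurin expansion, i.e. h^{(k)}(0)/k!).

L = (2 + 3·x + 3·x^2)·Dx + (-1 - x + 3·x^2 + 2·x^3)·Dx^2  (order 2).
h: a_k = 0, -2, -2, -5/3, -5/2, -11/4, -17/4, -293/56, …
ICs: h(0) = 0, h′(0) = -2.

f: a_k = 1, 1, 2, 3, 5, 8, 13, 21, …
g: a_k = -2, -2, 1, -1, 5/4, -7/4, 21/8, -33/8, …
Sym-product of L_f,L_g gives L₀ (≤ ord 1).
h=∫h₀ ⇒ L = L₀·Dx.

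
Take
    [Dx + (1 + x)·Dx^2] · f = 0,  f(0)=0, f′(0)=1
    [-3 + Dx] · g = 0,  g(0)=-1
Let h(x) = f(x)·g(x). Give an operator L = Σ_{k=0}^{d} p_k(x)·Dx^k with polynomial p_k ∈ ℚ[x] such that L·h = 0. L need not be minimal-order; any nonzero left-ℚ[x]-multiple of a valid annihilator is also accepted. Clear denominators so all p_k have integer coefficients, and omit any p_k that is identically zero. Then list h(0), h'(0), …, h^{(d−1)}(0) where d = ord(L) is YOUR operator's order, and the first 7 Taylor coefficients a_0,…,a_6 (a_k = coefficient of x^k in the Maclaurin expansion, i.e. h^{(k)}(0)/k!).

f: a_k = 0, 1, -1/2, 1/3, -1/4, 1/5, -1/6, …
g: a_k = -1, -3, -9/2, -9/2, -27/8, -81/40, -81/80, …
L₀ := L_f ⊗_s L_g (sym. prod.), ord ≤ 2.
L = (6 + 9·x) + (-5 - 6·x)·Dx + (1 + x)·Dx^2  (order 2).
h: a_k = 0, -1, -5/2, -10/3, -3, -83/40, -55/48, …
ICs: h(0) = 0, h′(0) = -1.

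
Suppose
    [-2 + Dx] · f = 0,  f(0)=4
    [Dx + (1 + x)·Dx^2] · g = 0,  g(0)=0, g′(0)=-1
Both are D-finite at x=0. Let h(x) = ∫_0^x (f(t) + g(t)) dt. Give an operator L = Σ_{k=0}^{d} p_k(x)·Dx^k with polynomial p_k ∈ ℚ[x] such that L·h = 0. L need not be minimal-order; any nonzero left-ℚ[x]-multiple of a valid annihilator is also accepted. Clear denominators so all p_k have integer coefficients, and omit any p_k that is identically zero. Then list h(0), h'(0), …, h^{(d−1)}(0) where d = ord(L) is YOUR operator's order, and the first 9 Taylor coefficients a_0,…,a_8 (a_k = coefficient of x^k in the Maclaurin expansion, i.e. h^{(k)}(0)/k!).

f: a_k = 4, 8, 8, 16/3, 8/3, 16/15, 16/45, 32/315, 8/315, …
g: a_k = 0, -1, 1/2, -1/3, 1/4, -1/5, 1/6, -1/7, 1/8, …
Weyl lclm of L_f,L_g ⇒ L₀ (ord ≤ 3).
h=∫h₀ ⇒ L = L₀·Dx.
L = (-8 - 4·x)·Dx^2 + (-2 - 8·x - 4·x^2)·Dx^3 + (3 + 5·x + 2·x^2)·Dx^4  (order 4).
h: a_k = 0, 4, 7/2, 17/6, 5/4, 7/12, 13/90, 47/630, -13/2520, …
ICs: h(0) = 0, h′(0) = 4, h′′(0) = 7, h′′′(0) = 17.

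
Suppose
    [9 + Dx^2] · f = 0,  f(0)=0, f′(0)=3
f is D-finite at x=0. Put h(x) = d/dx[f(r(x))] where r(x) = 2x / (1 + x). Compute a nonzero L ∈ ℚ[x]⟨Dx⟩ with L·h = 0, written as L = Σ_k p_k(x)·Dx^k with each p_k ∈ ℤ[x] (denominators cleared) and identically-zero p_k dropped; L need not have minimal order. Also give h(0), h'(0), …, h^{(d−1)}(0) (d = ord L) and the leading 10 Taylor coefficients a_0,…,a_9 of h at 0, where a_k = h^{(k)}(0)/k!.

L = (42 + 12·x + 6·x^2) + (6 + 18·x + 18·x^2 + 6·x^3)·Dx + (1 + 4·x + 6·x^2 + 4·x^3 + x^4)·Dx^2  (order 2).
h: a_k = 6, -12, -90, 408, -726, 180, 13386/5, -45168/5, 126414/7, -172140/7, …
ICs: h(0) = 6, h′(0) = -12.

f: a_k = 0, 3, 0, -9/2, 0, 81/40, 0, -243/560, 0, 243/4480, …
f∘r: x↦r, Dx↦Dx/r' in L_f ⇒ L₀.
Derive L from L₀ (diff closure).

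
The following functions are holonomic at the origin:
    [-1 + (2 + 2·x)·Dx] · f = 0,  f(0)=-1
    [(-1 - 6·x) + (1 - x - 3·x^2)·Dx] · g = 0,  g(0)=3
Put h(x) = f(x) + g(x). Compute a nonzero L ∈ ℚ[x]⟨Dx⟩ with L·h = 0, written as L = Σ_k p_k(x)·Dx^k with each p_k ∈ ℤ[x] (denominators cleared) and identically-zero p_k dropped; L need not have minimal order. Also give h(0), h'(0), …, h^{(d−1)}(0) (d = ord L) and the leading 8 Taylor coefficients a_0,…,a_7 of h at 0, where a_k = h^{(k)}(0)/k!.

f: a_k = -1, -1/2, 1/8, -1/16, 5/128, -7/256, 21/1024, -33/2048, …
g: a_k = 3, 3, 12, 21, 57, 120, 291, 651, …
h₀=f+g: left-lcm gives L₀, ord ≤ 2.
L = (17 + 57·x + 135·x^2 + 90·x^3) + (-33 - 134·x - 387·x^2 - 510·x^3 - 225·x^4)·Dx + (2 + 30·x + 22·x^2 - 126·x^3 - 210·x^4 - 90·x^5)·Dx^2  (order 2).
h: a_k = 2, 5/2, 97/8, 335/16, 7301/128, 30713/256, 298005/1024, 1333215/2048, …
ICs: h(0) = 2, h′(0) = 5/2.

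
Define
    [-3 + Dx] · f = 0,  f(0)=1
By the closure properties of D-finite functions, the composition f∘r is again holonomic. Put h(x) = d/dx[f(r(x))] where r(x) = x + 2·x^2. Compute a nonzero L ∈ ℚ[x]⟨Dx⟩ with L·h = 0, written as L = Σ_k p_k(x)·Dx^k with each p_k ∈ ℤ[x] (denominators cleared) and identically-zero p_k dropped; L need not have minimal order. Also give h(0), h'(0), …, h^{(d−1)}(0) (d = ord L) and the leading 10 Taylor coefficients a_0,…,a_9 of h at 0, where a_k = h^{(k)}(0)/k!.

L = (7 + 24·x + 48·x^2) + (-1 - 4·x)·Dx  (order 1).
h: a_k = 3, 21, 135/2, 387/2, 3321/8, 33183/40, 112887/80, 253557/112, 2091501/640, 20093589/4480, …
ICs: h(0) = 3.

f: a_k = 1, 3, 9/2, 9/2, 27/8, 81/40, 81/80, 243/560, 729/4480, 243/4480, …
f∘r: x↦r, Dx↦Dx/r' in L_f ⇒ L₀.
Derive L from L₀ (diff closure).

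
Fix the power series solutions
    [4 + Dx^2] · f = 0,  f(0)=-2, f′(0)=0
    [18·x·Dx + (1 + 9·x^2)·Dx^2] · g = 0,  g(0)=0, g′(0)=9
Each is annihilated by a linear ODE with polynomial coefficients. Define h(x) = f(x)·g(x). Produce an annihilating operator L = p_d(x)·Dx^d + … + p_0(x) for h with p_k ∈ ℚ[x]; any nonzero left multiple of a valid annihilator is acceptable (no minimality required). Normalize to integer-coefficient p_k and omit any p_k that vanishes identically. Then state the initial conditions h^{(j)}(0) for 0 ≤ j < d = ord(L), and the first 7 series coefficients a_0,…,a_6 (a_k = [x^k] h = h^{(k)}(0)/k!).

L = (2080 + 50256·x^2 + 89424·x^4 + 186624·x^6 + 419904·x^8) + (3168·x + 38880·x^3 + 139968·x^5 + 419904·x^7)·Dx + (572 + 13788·x^2 + 33048·x^4 + 93312·x^6 + 209952·x^8)·Dx^2 + (792·x + 9720·x^3 + 34992·x^5 + 104976·x^7)·Dx^3 + (13 + 306·x^2 + 2673·x^4 + 11664·x^6 + 26244·x^8)·Dx^4  (order 4).
h: a_k = 0, -18, 0, 90, 0, -2058/5, 0, …
ICs: h(0) = 0, h′(0) = -18, h′′(0) = 0, h′′′(0) = 540.

f: a_k = -2, 0, 4, 0, -4/3, 0, 8/45, …
g: a_k = 0, 9, 0, -27, 0, 729/5, 0, …
L₀ := L_f ⊗_s L_g (sym. prod.), ord ≤ 4.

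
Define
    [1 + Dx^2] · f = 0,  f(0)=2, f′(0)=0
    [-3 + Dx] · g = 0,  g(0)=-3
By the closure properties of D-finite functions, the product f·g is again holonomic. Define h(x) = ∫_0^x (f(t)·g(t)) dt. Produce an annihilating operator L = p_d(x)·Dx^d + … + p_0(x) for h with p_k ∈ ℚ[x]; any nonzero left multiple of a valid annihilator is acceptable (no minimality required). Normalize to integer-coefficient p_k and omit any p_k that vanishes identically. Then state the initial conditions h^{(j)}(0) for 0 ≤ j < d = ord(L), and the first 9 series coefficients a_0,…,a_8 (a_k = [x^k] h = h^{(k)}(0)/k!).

f: a_k = 2, 0, -1, 0, 1/12, 0, -1/360, 0, 1/20160, …
g: a_k = -3, -9, -27/2, -27/2, -81/8, -243/40, -243/80, -729/560, -2187/4480, …
Product ⇒ symmetric product L₀, ord ≤ 2.
Integrate: L := L₀·Dx.
L = 10·Dx - 6·Dx^2 + Dx^3  (order 3).
h: a_k = 0, -6, -9, -8, -9/2, -7/5, 1/10, 44/105, 83/280, …
ICs: h(0) = 0, h′(0) = -6, h′′(0) = -18.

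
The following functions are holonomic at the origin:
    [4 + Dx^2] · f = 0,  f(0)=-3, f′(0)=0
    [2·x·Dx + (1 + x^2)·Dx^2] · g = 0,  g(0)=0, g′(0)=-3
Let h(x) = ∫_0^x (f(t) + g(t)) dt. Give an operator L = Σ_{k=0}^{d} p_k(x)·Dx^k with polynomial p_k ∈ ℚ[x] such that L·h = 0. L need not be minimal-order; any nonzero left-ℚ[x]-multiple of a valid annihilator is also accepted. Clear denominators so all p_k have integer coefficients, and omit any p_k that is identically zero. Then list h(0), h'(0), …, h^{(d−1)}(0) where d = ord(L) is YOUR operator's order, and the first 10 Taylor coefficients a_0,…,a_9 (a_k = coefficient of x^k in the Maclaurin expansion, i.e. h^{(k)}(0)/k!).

f: a_k = -3, 0, 6, 0, -2, 0, 4/15, 0, -2/105, 0, …
g: a_k = 0, -3, 0, 1, 0, -3/5, 0, 3/7, 0, -1/3, …
Weyl lclm of L_f,L_g ⇒ L₀ (ord ≤ 4).
h=∫₀ˣh₀: take L = L₀·Dx.
L = (-32·x + 80·x^3 + 16·x^5)·Dx^2 + (4 + 32·x^2 + 36·x^4 + 8·x^6)·Dx^3 + (-8·x + 20·x^3 + 4·x^5)·Dx^4 + (1 + 8·x^2 + 9·x^4 + 2·x^6)·Dx^5  (order 5).
h: a_k = 0, -3, -3/2, 2, 1/4, -2/5, -1/10, 4/105, 3/56, -2/945, …
ICs: h(0) = 0, h′(0) = -3, h′′(0) = -3, h′′′(0) = 12, h′′′′(0) = 6.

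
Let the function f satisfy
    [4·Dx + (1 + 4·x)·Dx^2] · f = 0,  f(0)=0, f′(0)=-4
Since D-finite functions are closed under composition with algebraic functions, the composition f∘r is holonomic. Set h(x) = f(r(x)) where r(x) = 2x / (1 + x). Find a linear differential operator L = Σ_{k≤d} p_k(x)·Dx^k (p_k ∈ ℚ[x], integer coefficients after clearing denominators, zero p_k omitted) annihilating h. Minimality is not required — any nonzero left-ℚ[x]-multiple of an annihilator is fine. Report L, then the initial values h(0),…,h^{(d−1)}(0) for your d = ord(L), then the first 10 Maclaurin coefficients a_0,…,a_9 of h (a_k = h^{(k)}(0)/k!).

L = (10 + 18·x)·Dx + (1 + 10·x + 9·x^2)·Dx^2  (order 2).
h: a_k = 0, -8, 40, -728/3, 1640, -59048/5, 265720/3, -4782968/7, 5380840, -387420488/9, …
ICs: h(0) = 0, h′(0) = -8.

f: a_k = 0, -4, 8, -64/3, 64, -1024/5, 2048/3, -16384/7, 8192, -262144/9, …
Substitute x→r, Dx→(1/r')Dx; clear ⇒ L₀.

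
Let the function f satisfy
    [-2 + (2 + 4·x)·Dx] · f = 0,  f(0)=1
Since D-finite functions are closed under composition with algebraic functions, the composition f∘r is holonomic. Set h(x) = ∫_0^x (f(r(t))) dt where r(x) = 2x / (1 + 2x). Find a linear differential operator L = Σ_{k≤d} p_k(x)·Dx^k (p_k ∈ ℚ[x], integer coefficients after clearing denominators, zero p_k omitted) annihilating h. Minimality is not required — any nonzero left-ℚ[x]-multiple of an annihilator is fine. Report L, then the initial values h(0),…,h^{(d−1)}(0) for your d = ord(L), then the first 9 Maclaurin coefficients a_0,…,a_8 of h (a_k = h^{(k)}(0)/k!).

f: a_k = 1, 1, -1/2, 1/2, -5/8, 7/8, -21/16, 33/16, -429/128, …
h₀=f(r): pull back L_f along r ⇒ L₀.
h=∫h₀ ⇒ L = L₀·Dx.
L = -2·Dx + (1 + 8·x + 12·x^2)·Dx^2  (order 2).
h: a_k = 0, 1, 1, -2, 5, -74/5, 50, -1308/7, 753, …
ICs: h(0) = 0, h′(0) = 1.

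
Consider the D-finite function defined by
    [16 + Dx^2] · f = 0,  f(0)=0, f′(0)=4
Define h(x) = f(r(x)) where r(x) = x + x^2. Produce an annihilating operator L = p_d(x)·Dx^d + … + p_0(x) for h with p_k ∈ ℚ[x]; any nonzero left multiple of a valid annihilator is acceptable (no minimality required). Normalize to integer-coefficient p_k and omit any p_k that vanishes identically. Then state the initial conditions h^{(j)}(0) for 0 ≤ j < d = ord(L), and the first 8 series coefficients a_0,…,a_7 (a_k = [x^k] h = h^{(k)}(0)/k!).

f: a_k = 0, 4, 0, -32/3, 0, 128/15, 0, -1024/315, …
Substitute x→r, Dx→(1/r')Dx; clear ⇒ L₀.
L = (16 + 96·x + 192·x^2 + 128·x^3) - 2·Dx + (1 + 2·x)·Dx^2  (order 2).
h: a_k = 0, 4, 4, -32/3, -32, -352/15, 32, 25856/315, …
ICs: h(0) = 0, h′(0) = 4.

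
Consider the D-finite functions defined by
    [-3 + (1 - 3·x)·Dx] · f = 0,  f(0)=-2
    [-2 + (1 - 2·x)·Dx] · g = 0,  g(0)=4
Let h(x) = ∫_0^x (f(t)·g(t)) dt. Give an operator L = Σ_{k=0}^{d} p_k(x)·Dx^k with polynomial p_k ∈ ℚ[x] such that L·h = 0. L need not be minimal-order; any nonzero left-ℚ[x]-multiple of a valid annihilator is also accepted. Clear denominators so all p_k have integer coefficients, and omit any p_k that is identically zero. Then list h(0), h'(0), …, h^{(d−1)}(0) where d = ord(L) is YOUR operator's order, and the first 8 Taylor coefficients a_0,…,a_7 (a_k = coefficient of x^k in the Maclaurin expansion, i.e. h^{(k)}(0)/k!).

L = (-5 + 12·x)·Dx + (1 - 5·x + 6·x^2)·Dx^2  (order 2).
h: a_k = 0, -8, -20, -152/3, -130, -1688/5, -2660/3, -16472/7, …
ICs: h(0) = 0, h′(0) = -8.

f: a_k = -2, -6, -18, -54, -162, -486, -1458, -4374, …
g: a_k = 4, 8, 16, 32, 64, 128, 256, 512, …
h₀=f·g: eliminate ⇒ L₀, order ≤ 1·1.
h=∫h₀ ⇒ L = L₀·Dx.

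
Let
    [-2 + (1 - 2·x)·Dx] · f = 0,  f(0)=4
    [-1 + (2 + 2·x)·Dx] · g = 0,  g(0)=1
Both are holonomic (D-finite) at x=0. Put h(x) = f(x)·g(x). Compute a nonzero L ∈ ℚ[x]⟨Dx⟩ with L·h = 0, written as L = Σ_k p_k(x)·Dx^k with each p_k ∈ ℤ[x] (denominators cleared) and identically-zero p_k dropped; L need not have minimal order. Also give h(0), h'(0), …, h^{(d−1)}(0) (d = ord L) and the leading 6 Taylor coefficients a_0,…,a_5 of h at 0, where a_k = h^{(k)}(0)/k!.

L = (5 + 2·x) + (-2 + 2·x + 4·x^2)·Dx  (order 1).
h: a_k = 4, 10, 39/2, 157/4, 2507/32, 10035/64, …
ICs: h(0) = 4.

f: a_k = 4, 8, 16, 32, 64, 128, …
g: a_k = 1, 1/2, -1/8, 1/16, -5/128, 7/256, …
L₀ := L_f ⊗_s L_g (sym. prod.), ord ≤ 1.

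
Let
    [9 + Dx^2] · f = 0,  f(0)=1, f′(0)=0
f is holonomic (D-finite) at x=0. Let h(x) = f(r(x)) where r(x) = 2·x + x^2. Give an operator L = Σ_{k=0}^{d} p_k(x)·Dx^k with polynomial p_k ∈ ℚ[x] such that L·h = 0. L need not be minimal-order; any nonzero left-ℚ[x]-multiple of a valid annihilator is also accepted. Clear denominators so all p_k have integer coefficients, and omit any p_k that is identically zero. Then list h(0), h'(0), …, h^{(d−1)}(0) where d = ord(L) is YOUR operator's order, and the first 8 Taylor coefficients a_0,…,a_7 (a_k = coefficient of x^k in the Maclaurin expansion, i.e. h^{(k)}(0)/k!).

f: a_k = 1, 0, -9/2, 0, 27/8, 0, -81/80, 0, …
L₀ from L_f via x↦r, Dx↦r'^{-1}Dx.
L = (36 + 108·x + 108·x^2 + 36·x^3) - Dx + (1 + x)·Dx^2  (order 2).
h: a_k = 1, 0, -18, -18, 99/2, 108, 81/5, -837/5, …
ICs: h(0) = 1, h′(0) = 0.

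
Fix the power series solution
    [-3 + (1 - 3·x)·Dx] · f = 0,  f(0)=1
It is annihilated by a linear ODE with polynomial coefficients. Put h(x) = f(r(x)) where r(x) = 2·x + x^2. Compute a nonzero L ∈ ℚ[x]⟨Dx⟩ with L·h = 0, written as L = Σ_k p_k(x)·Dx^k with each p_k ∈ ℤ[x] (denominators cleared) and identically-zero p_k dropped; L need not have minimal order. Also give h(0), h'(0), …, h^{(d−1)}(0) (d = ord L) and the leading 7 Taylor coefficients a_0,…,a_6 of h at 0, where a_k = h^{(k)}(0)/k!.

f: a_k = 1, 3, 9, 27, 81, 243, 729, …
Substitute x→r, Dx→(1/r')Dx; clear ⇒ L₀.
L = (6 + 6·x) + (-1 + 6·x + 3·x^2)·Dx  (order 1).
h: a_k = 1, 6, 39, 252, 1629, 10530, 68067, …
ICs: h(0) = 1.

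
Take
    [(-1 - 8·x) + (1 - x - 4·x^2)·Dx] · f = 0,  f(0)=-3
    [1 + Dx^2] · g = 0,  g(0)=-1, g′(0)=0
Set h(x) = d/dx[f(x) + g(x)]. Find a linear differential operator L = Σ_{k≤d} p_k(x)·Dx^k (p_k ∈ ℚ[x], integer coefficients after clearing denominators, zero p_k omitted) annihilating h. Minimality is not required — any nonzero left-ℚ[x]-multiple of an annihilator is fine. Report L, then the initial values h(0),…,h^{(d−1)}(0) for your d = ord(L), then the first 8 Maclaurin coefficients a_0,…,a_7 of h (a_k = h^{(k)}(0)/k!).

L = (706 + 4324·x + 19178·x^2 + 15080·x^3 + 30400·x^4 + 1152·x^5 + 1536·x^6) + (-55 - 431·x + 153·x^2 + 1009·x^3 + 3620·x^4 + 5904·x^5 + 448·x^6 + 512·x^7)·Dx + (706 + 4324·x + 19178·x^2 + 15080·x^3 + 30400·x^4 + 1152·x^5 + 1536·x^6)·Dx^2 + (-55 - 431·x + 153·x^2 + 1009·x^3 + 3620·x^4 + 5904·x^5 + 448·x^6 + 512·x^7)·Dx^3  (order 3).
h: a_k = -3, -29, -81, -2089/6, -975, -390959/120, -9261, -140918401/5040, …
ICs: h(0) = -3, h′(0) = -29, h′′(0) = -162.

f: a_k = -3, -3, -15, -27, -87, -195, -543, -1323, …
g: a_k = -1, 0, 1/2, 0, -1/24, 0, 1/720, 0, …
Weyl lclm of L_f,L_g ⇒ L₀ (ord ≤ 3).
Differentiate: ansatz ord ≤ ord L₀ ⇒ L.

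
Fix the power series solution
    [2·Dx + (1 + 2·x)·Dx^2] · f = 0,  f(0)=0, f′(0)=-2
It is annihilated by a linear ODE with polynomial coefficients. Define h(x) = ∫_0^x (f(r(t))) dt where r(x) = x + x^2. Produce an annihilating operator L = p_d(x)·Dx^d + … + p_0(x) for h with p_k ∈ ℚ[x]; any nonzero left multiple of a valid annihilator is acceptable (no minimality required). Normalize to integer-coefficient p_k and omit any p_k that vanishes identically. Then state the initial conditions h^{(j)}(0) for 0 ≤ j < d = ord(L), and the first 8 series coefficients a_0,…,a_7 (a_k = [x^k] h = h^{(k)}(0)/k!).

f: a_k = 0, -2, 2, -8/3, 4, -32/5, 32/3, -128/7, …
h₀=f(r): pull back L_f along r ⇒ L₀.
h=∫₀ˣh₀: take L = L₀·Dx.
L = (4·x + 4·x^2)·Dx^2 + (1 + 4·x + 6·x^2 + 4·x^3)·Dx^3  (order 3).
h: a_k = 0, 0, -1, 0, 1/3, -2/5, 4/15, 0, …
ICs: h(0) = 0, h′(0) = 0, h′′(0) = -2.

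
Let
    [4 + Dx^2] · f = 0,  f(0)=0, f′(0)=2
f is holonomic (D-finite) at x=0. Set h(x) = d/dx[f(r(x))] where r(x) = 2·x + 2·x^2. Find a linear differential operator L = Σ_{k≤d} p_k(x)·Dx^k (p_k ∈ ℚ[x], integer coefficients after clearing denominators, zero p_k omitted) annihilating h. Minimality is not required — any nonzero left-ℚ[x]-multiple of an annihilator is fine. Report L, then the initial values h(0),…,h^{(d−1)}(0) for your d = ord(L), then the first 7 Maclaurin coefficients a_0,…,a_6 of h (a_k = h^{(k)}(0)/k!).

f: a_k = 0, 2, 0, -4/3, 0, 4/15, 0, …
h₀=f(r): pull back L_f along r ⇒ L₀.
Derive L from L₀ (diff closure).
L = (28 + 128·x + 384·x^2 + 512·x^3 + 256·x^4) + (-6 - 12·x)·Dx + (1 + 4·x + 4·x^2)·Dx^2  (order 2).
h: a_k = 4, 8, -32, -128, -352/3, 192, 25856/45, …
ICs: h(0) = 4, h′(0) = 8.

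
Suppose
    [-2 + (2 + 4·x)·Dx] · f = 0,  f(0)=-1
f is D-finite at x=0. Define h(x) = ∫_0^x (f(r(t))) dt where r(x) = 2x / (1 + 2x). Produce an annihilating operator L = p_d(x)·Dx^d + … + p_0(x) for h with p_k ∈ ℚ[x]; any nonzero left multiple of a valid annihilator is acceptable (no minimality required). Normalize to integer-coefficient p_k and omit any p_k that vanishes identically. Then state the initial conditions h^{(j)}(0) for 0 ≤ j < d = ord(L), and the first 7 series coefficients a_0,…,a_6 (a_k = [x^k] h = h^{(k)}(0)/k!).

f: a_k = -1, -1, 1/2, -1/2, 5/8, -7/8, 21/16, …
L₀ from L_f via x↦r, Dx↦r'^{-1}Dx.
∫: right-multiply L₀ by Dx.
L = -2·Dx + (1 + 8·x + 12·x^2)·Dx^2  (order 2).
h: a_k = 0, -1, -1, 2, -5, 74/5, -50, …
ICs: h(0) = 0, h′(0) = -1.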